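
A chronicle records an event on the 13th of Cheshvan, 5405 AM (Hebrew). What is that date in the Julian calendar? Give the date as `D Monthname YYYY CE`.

Julian Day Number of the source date = 2321835.
Converting JDN 2321835 to the Julian calendar gives 2 November 1644 CE.

2 November 1644 CE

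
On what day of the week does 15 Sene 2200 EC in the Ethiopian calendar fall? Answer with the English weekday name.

Friday

Equivalently 24 June 2208 Gregorian, JDN 2527690.
Since JDN mod 7 = 4 (0 = Monday), the day is Friday.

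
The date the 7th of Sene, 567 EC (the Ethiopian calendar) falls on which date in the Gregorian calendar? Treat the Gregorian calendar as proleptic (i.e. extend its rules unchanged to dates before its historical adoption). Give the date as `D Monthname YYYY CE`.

3 June 575 CE

Julian Day Number of the source date = 1931228.
Converting JDN 1931228 to the Gregorian calendar gives 3 June 575 CE.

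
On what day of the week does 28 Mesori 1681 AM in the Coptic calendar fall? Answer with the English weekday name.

Friday

Equivalently 3 September 1965 Gregorian, JDN 2439007.
2439007 ≡ 4 (mod 7); counting from Monday = 0 gives Friday.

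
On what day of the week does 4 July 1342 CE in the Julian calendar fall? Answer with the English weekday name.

This is JDN 2211408 (12 July 1342 Gregorian).
2211408 ≡ 3 (mod 7); counting from Monday = 0 gives Thursday.

Thursday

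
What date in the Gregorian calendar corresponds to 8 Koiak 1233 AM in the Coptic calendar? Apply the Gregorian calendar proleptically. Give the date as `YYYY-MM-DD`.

Both dates share Julian Day Number 2275115; in the Gregorian calendar that is 14 December 1516 CE.

1516-12-14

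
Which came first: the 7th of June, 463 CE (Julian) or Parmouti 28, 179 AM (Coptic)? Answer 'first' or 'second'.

second

First date → JDN 1890326; second date → JDN 1890281.
JDN 1890281 < JDN 1890326, so the second date is earlier.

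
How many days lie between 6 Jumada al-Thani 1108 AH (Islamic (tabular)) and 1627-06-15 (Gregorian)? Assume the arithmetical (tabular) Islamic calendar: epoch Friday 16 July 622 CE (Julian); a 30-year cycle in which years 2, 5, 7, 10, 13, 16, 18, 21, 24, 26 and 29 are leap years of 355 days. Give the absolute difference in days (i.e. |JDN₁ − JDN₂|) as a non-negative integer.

First date → JDN 2340877; second date → JDN 2315475.
The interval is |2340877 − 2315475| = 25402 days.

25402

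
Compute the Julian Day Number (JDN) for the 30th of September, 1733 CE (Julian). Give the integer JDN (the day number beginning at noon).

2354309

In the Gregorian calendar the same day is 11 October 1733.
JDN 2400001 is 17 November 1858 CE (Gregorian), MJD 0; the target day is −45692 days from there, so JDN = 2354309.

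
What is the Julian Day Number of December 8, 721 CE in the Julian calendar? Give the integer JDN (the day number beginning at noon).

In the proleptic Gregorian calendar the same day is 12 December 721.
JDN 2400001 is 17 November 1858 CE (Gregorian), MJD 0; the target day is −415256 days from there, so JDN = 1984745.

1984745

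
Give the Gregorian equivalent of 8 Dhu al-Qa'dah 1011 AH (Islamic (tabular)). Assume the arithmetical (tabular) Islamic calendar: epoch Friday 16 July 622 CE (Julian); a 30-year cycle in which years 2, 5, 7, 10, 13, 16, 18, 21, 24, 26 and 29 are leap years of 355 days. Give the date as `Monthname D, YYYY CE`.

April 19, 1603 CE

Julian Day Number of the source date = 2306652.
Converting JDN 2306652 to the Gregorian calendar gives 19 April 1603 CE.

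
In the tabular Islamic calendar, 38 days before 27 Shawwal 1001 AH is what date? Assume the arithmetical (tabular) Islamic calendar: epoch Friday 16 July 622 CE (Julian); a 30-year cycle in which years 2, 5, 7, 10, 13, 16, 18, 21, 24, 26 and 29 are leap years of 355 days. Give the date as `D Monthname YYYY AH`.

Counting 38 days back from JDN 2303099 reaches JDN 2303061, which is 19 Ramadan 1001 AH.

19 Ramadan 1001 AH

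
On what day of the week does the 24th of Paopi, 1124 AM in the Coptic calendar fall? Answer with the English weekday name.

Saturday

Equivalently 31 October 1407 Gregorian, JDN 2235259.
Since JDN mod 7 = 5 (0 = Monday), the day is Saturday.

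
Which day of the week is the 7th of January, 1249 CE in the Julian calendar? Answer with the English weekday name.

This is JDN 2177262 (14 January 1249 Gregorian).
2177262 ≡ 3 (mod 7); counting from Monday = 0 gives Thursday.

Thursday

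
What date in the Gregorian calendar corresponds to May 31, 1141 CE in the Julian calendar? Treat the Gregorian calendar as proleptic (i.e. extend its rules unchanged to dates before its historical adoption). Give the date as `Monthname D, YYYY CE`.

June 7, 1141 CE

The Julian–Gregorian offset here is 7 days (Julian trailing).
31 May 1141 Julian + 7 days → 7 June 1141 Gregorian.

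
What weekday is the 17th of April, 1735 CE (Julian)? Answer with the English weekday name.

Thursday

In the Gregorian calendar this is 28 April 1735 (JDN 2354873).
Since JDN mod 7 = 3 (0 = Monday), the day is Thursday.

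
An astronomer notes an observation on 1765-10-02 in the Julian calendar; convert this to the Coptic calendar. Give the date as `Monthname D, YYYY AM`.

Paopi 5, 1482 AM

Julian Day Number of the source date = 2365999.
Converting JDN 2365999 to the Coptic calendar gives 5 Paopi 1482 AM.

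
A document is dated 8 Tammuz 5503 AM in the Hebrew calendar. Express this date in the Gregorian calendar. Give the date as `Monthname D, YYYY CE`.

June 30, 1743 CE

Both dates share Julian Day Number 2357858; in the Gregorian calendar that is 30 June 1743 CE.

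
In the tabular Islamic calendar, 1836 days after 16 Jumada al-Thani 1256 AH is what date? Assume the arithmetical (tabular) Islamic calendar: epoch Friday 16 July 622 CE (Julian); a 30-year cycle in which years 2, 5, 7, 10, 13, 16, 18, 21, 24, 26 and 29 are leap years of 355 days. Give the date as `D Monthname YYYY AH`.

21 Sha'ban 1261 AH

JDN of 16 Jumada al-Thani 1256 AH = 2393333.
2393333 + 1836 = 2395169.
JDN 2395169 in the tabular Islamic calendar is 21 Sha'ban 1261 AH.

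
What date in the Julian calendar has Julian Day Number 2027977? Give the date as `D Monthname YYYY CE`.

19 April 840 CE

JDN 2027977 is 23 April 840 in the proleptic Gregorian calendar.
In the Julian calendar that day is 19 April 840 CE.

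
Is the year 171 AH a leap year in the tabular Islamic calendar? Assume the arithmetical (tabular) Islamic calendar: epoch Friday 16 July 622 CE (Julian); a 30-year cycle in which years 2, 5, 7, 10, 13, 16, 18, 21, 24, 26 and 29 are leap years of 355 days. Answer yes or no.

Year 171 AH is year 21 of its 30-year cycle; leap positions are 2, 5, 7, 10, 13, 16, 18, 21, 24, 26, 29, so it is a leap year (355 days).

yes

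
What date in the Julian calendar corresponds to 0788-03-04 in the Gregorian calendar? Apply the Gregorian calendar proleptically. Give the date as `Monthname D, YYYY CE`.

The Julian–Gregorian offset here is 4 days (Julian trailing).
4 March 788 Gregorian − 4 days → 29 February 788 Julian.

February 29, 788 CE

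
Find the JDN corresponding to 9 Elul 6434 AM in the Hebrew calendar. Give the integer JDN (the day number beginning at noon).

2697964

Equivalently 3 September 2674 (Gregorian).
JDN 2400001 is 17 November 1858 CE (Gregorian), MJD 0; the target day is +297963 days from there, so JDN = 2697964.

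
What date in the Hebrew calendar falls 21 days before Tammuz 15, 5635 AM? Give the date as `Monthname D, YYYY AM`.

Counting 21 days back from JDN 2406088 reaches JDN 2406067, which is Sivan 24, 5635 AM.

Sivan 24, 5635 AM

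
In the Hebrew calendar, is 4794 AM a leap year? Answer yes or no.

Hebrew year 4794 is year 6 of its 19-year Metonic cycle; leap years are at positions 3, 6, 8, 11, 14, 17, 19, so it is a leap year (13 months).

yes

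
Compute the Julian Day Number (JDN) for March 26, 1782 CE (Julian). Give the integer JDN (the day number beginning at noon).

Equivalently 6 April 1782 (Gregorian).
JDN 2400001 is 17 November 1858 CE (Gregorian), MJD 0; the target day is −27983 days from there, so JDN = 2372018.

2372018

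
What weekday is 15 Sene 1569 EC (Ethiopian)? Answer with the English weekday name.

Sunday

This is JDN 2297217 (19 June 1577 Gregorian).
2297217 ≡ 6 (mod 7); counting from Monday = 0 gives Sunday.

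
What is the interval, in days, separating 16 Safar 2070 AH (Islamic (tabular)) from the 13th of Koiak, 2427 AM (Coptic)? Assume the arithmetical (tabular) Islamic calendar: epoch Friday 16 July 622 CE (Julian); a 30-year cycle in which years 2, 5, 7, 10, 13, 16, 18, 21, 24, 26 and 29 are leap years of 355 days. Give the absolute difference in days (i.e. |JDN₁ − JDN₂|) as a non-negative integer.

29558

First date → JDN 2681670; second date → JDN 2711228.
The interval is |2681670 − 2711228| = 29558 days.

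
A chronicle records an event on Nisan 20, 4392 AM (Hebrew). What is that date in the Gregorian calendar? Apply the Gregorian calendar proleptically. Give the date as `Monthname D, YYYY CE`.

April 19, 632 CE

Julian Day Number of the source date = 1952002.
Converting JDN 1952002 to the Gregorian calendar gives 19 April 632 CE.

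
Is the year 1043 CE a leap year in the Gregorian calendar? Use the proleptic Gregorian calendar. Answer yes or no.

1043 is not divisible by 4, so it is a common year.

no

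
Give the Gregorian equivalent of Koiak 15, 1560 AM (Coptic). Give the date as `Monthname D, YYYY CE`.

Both dates share Julian Day Number 2394559; in the Gregorian calendar that is 24 December 1843 CE.

December 24, 1843 CE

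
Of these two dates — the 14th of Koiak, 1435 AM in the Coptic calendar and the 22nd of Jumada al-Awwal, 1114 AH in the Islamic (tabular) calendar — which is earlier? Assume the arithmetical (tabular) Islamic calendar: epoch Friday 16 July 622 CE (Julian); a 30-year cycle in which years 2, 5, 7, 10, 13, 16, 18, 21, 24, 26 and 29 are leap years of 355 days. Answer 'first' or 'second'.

First date → JDN 2348901; second date → JDN 2342989.
JDN 2342989 < JDN 2348901, so the second date is earlier.

second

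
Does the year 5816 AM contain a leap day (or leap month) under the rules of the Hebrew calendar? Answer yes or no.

Hebrew year 5816 is year 2 of its 19-year Metonic cycle; leap years are at positions 3, 6, 8, 11, 14, 17, 19, so it is a common year (12 months).

no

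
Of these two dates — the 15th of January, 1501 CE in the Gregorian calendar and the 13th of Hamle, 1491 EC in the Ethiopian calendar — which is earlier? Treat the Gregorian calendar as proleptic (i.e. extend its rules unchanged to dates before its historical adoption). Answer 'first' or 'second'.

second

The two dates have Julian Day Numbers 2269303 and 2268755 respectively.
Since 2268755 < 2269303, the second date comes first.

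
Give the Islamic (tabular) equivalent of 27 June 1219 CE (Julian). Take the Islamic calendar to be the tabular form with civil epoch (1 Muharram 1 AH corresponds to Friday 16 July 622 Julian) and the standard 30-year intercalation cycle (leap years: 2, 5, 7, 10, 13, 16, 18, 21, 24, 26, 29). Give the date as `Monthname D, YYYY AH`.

The source date corresponds to 4 July 1219 in the proleptic Gregorian calendar (JDN 2166475).
That day falls on 12 Rabi' al-Thani 616 AH in the tabular Islamic calendar.

Rabi' al-Thani 12, 616 AH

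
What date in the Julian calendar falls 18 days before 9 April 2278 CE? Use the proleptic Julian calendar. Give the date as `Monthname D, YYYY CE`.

March 22, 2278 CE

Counting 18 days back from JDN 2553196 reaches JDN 2553178, which is March 22, 2278 CE.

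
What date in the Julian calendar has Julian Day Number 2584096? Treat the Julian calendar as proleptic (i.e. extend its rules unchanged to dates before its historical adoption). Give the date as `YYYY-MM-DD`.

2362-11-14

The Gregorian equivalent of JDN 2584096 is 30 November 2362.
In the Julian calendar that day is 2362-11-14.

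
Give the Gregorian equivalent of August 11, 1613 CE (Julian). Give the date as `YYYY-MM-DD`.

1613-08-21

At this point the Julian calendar is 10 days behind the Gregorian.
11 August 1613 Julian + 10 days → 21 August 1613 Gregorian.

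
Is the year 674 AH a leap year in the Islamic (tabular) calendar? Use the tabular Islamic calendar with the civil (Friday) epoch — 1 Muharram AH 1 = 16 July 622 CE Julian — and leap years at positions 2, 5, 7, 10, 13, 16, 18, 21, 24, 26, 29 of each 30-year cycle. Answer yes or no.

no

Year 674 AH is year 14 of its 30-year cycle; leap positions are 2, 5, 7, 10, 13, 16, 18, 21, 24, 26, 29, so it is a common year (354 days).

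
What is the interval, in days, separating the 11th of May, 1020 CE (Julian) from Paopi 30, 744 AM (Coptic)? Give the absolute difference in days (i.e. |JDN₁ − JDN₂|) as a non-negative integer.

JDN of the first date = 2093744.
JDN of the second date = 2096470.
|2096470 − 2093744| = 2726.

2726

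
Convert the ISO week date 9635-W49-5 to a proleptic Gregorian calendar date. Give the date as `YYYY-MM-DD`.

9635-12-07

ISO week 1 of 9635 is the week containing the first Thursday of 9635.
Week 49, day 5 (Friday) lands on 9635-12-07.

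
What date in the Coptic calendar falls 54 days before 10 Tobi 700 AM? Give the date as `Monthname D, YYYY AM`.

The starting date is JDN 2080469; 2080469 − 54 = 2080415.
JDN 2080415 corresponds to Hathor 16, 700 AM.

Hathor 16, 700 AM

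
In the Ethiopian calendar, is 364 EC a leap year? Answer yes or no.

no

364 mod 4 = 0; in the Ethiopian calendar a year is leap when year mod 4 = 3, so it is a common year.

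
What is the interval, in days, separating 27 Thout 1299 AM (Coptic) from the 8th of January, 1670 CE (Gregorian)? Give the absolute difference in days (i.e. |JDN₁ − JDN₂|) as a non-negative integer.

31873

JDN of the first date = 2299150.
JDN of the second date = 2331023.
|2331023 − 2299150| = 31873.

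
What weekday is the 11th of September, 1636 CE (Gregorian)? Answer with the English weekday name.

Since JDN mod 7 = 3 (0 = Monday), the day is Thursday.

Thursday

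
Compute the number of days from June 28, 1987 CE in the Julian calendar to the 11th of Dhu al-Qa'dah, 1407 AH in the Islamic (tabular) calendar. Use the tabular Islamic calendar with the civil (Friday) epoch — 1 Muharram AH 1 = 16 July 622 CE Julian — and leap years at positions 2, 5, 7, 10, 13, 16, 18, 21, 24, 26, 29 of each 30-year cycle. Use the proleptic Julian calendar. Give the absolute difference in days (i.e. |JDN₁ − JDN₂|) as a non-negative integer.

First date → JDN 2446988; second date → JDN 2446985.
The interval is |2446988 − 2446985| = 3 days.

3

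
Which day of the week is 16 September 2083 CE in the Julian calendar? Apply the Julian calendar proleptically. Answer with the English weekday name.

Wednesday

In the Gregorian calendar this is 29 September 2083 (JDN 2482132).
Since JDN mod 7 = 2 (0 = Monday), the day is Wednesday.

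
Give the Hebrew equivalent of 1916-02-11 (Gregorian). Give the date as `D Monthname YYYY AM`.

7 Adar I 5676 AM

Both dates share Julian Day Number 2420905; in the Hebrew calendar that is 7 Adar I 5676 AM.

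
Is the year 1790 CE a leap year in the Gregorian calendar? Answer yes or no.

1790 is not divisible by 4, so it is a common year.

no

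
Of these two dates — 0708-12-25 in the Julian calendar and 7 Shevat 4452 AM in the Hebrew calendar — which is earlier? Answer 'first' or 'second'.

second

Converting both to JDN: 1980014 vs 1973811; the smaller is the second.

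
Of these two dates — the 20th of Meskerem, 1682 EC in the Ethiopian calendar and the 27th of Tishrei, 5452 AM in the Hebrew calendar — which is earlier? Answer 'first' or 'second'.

first

Converting both to JDN: 2338225 vs 2338978; the smaller is the first.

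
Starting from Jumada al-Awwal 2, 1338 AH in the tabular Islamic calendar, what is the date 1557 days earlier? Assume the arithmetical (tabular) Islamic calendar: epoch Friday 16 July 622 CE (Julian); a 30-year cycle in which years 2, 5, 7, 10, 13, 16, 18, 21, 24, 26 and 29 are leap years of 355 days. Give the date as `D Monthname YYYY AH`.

10 Dhu al-Hijjah 1333 AH

The starting date is JDN 2422347; 2422347 − 1557 = 2420790.
JDN 2420790 corresponds to 10 Dhu al-Hijjah 1333 AH.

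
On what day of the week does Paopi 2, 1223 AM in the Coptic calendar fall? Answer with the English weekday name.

Tuesday

This is JDN 2271396 (9 October 1506 Gregorian).
JDN 2271396 mod 7 = 1, and JDN 0 was a Monday, so this is a Tuesday.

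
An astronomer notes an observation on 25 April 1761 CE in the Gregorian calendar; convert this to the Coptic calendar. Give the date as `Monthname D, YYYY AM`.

Both dates share Julian Day Number 2364367; in the Coptic calendar that is 19 Parmouti 1477 AM.

Parmouti 19, 1477 AM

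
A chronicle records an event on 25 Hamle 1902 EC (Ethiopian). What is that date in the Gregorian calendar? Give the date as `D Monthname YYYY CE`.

Julian Day Number of the source date = 2418885.
Converting JDN 2418885 to the Gregorian calendar gives 1 August 1910 CE.

1 August 1910 CE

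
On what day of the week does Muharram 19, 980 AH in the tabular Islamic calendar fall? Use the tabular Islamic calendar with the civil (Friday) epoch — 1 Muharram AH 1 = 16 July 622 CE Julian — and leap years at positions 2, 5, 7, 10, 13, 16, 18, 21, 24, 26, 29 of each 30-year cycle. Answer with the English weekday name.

In the proleptic Gregorian calendar this is 11 June 1572 (JDN 2295383).
JDN 2295383 mod 7 = 6, and JDN 0 was a Monday, so this is a Sunday.

Sunday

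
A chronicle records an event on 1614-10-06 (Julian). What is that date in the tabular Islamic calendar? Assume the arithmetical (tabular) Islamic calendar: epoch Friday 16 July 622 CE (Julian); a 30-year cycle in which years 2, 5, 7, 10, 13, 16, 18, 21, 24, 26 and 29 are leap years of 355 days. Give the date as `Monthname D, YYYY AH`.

Both dates share Julian Day Number 2310850; in the tabular Islamic calendar that is 12 Ramadan 1023 AH.

Ramadan 12, 1023 AH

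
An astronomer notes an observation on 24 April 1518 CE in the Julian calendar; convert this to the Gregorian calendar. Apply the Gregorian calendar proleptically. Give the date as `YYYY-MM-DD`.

At this point the Julian calendar is 10 days behind the Gregorian.
24 April 1518 Julian + 10 days → 4 May 1518 Gregorian.

1518-05-04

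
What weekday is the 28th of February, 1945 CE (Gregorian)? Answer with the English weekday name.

Wednesday

2431515 ≡ 2 (mod 7); counting from Monday = 0 gives Wednesday.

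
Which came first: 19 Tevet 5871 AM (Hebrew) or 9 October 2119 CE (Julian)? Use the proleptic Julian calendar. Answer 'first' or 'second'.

first

First date → JDN 2492085; second date → JDN 2495304.
JDN 2492085 < JDN 2495304, so the first date is earlier.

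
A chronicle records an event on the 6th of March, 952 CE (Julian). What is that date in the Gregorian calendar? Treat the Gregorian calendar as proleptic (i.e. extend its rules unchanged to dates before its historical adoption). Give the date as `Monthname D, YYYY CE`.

At this point the Julian calendar is 5 days behind the Gregorian.
6 March 952 Julian + 5 days → 11 March 952 Gregorian.

March 11, 952 CE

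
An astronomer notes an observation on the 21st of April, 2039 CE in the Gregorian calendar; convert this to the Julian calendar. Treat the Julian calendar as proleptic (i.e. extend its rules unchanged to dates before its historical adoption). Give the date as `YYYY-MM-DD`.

2039-04-08

At this point the Julian calendar is 13 days behind the Gregorian.
21 April 2039 Gregorian − 13 days → 8 April 2039 Julian.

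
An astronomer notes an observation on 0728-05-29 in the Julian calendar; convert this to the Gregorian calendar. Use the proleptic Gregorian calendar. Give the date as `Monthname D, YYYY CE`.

The Julian–Gregorian offset here is 4 days (Julian trailing).
29 May 728 Julian + 4 days → 2 June 728 Gregorian.

June 2, 728 CE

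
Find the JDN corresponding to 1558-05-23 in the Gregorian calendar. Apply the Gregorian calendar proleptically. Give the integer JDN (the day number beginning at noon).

2290250

JDN 2400001 is 17 November 1858 CE (Gregorian), MJD 0; the target day is −109751 days from there, so JDN = 2290250.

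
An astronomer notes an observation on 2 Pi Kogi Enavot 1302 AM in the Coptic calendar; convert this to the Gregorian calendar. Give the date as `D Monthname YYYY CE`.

Julian Day Number of the source date = 2300581.
Converting JDN 2300581 to the Gregorian calendar gives 4 September 1586 CE.

4 September 1586 CE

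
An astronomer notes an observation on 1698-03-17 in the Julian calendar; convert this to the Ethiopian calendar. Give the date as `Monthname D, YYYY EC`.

Megabit 21, 1690 EC

The source date corresponds to 27 March 1698 in the Gregorian calendar (JDN 2341328).
That day falls on 21 Megabit 1690 EC in the Ethiopian calendar.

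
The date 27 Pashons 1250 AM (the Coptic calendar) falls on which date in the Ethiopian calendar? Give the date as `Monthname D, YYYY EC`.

Ginbot 27, 1526 EC

Julian Day Number of the source date = 2281493.
Converting JDN 2281493 to the Ethiopian calendar gives 27 Ginbot 1526 EC.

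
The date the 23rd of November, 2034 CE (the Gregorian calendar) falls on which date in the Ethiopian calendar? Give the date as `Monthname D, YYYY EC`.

Hidar 14, 2027 EC

Julian Day Number of the source date = 2464290.
Converting JDN 2464290 to the Ethiopian calendar gives 14 Hidar 2027 EC.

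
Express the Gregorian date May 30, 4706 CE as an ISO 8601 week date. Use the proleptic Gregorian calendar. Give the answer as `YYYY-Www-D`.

The weekday is Wednesday (ISO weekday 3).
That Wednesday belongs to ISO week 22 of ISO year 4706.

4706-W22-3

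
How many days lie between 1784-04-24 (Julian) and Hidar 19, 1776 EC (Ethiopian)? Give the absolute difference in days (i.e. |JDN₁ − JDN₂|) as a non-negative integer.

160

First date → JDN 2372778; second date → JDN 2372618.
The interval is |2372778 − 2372618| = 160 days.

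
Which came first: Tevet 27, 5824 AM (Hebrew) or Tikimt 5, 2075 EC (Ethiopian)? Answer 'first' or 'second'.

The two dates have Julian Day Numbers 2474936 and 2481783 respectively.
Since 2474936 < 2481783, the first date comes first.

first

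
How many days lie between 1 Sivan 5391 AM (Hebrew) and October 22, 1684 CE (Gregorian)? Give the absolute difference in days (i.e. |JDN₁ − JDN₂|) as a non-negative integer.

19502

JDN of the first date = 2316922.
JDN of the second date = 2336424.
|2336424 − 2316922| = 19502.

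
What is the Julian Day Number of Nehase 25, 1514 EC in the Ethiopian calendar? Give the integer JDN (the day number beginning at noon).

Equivalently 28 August 1522 (proleptic Gregorian).
JDN 2400001 is 17 November 1858 CE (Gregorian), MJD 0; the target day is −122803 days from there, so JDN = 2277198.

2277198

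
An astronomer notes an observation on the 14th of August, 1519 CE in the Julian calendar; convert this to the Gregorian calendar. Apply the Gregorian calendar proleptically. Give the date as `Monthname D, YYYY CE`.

The Julian–Gregorian offset here is 10 days (Julian trailing).
14 August 1519 Julian + 10 days → 24 August 1519 Gregorian.

August 24, 1519 CE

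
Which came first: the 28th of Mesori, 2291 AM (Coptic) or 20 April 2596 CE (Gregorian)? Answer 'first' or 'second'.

Converting both to JDN: 2661809 vs 2669340; the smaller is the first.

first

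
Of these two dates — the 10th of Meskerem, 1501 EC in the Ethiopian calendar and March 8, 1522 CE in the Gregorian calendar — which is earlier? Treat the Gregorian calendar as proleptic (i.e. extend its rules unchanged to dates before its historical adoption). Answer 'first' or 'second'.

first

Converting both to JDN: 2272105 vs 2277025; the smaller is the first.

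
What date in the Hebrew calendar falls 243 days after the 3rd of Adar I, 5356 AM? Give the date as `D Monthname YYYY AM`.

10 Tishrei 5357 AM

JDN of the 3rd of Adar I, 5356 AM = 2304019.
2304019 + 243 = 2304262.
JDN 2304262 in the Hebrew calendar is 10 Tishrei 5357 AM.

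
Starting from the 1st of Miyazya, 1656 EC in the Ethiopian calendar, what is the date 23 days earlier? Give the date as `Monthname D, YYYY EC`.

Megabit 8, 1656 EC

Counting 23 days back from JDN 2328920 reaches JDN 2328897, which is Megabit 8, 1656 EC.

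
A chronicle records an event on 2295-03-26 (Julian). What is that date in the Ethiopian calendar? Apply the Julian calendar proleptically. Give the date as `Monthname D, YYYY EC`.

Megabit 30, 2287 EC

Both dates share Julian Day Number 2559391; in the Ethiopian calendar that is 30 Megabit 2287 EC.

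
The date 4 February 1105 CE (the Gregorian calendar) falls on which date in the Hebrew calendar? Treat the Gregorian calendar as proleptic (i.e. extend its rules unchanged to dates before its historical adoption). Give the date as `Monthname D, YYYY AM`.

Shevat 11, 4865 AM

Both dates share Julian Day Number 2124687; in the Hebrew calendar that is 11 Shevat 4865 AM.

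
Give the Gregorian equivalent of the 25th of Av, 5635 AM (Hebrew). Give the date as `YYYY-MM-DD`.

1875-08-26

Both dates share Julian Day Number 2406127; in the Gregorian calendar that is 26 August 1875 CE.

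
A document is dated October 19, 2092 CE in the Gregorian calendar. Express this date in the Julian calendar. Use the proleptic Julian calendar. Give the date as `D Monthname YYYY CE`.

The Julian–Gregorian offset here is 13 days (Julian trailing).
19 October 2092 Gregorian − 13 days → 6 October 2092 Julian.

6 October 2092 CE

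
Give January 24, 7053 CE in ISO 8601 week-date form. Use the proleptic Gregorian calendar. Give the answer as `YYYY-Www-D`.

7053-W04-1

The weekday is Monday (ISO weekday 1).
That Monday belongs to ISO week 4 of ISO year 7053.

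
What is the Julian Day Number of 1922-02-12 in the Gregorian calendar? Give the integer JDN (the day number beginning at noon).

JDN 2299161 is 15 October 1582 CE (Gregorian); the target day is +123937 days from there, so JDN = 2423098.

2423098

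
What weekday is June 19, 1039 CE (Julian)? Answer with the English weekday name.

In the proleptic Gregorian calendar this is 25 June 1039 (JDN 2100722).
2100722 ≡ 1 (mod 7); counting from Monday = 0 gives Tuesday.

Tuesday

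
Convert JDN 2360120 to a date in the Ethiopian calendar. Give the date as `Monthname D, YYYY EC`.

Pagume 5, 1741 EC

The Gregorian equivalent of JDN 2360120 is 8 September 1749.
In the Ethiopian calendar that day is Pagume 5, 1741 EC.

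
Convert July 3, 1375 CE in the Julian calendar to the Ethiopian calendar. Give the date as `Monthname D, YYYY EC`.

Hamle 9, 1367 EC

Both dates share Julian Day Number 2223460; in the Ethiopian calendar that is 9 Hamle 1367 EC.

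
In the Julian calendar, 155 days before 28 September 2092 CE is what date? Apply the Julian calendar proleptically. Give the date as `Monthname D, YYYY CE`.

JDN of 28 September 2092 CE = 2485432.
2485432 − 155 = 2485277.
JDN 2485277 in the Julian calendar is April 26, 2092 CE.

April 26, 2092 CE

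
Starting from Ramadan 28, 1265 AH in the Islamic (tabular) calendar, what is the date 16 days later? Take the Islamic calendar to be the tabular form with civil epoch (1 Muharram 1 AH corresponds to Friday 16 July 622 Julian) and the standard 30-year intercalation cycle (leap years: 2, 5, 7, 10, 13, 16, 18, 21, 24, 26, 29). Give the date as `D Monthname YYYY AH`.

14 Shawwal 1265 AH

Counting 16 days forward from JDN 2396622 reaches JDN 2396638, which is 14 Shawwal 1265 AH.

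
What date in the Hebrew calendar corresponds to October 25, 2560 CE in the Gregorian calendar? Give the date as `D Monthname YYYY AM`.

4 Cheshvan 6321 AM

Julian Day Number of the source date = 2656379.
Converting JDN 2656379 to the Hebrew calendar gives 4 Cheshvan 6321 AM.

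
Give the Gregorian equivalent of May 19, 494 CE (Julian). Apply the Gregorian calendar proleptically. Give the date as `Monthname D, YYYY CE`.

The Julian–Gregorian offset here is 1 day (Julian trailing).
19 May 494 Julian + 1 day → 20 May 494 Gregorian.

May 20, 494 CE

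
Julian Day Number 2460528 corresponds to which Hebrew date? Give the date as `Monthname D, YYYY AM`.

JDN 2460528 is 5 August 2024 in the Gregorian calendar.
In the Hebrew calendar that day is Av 1, 5784 AM.

Av 1, 5784 AM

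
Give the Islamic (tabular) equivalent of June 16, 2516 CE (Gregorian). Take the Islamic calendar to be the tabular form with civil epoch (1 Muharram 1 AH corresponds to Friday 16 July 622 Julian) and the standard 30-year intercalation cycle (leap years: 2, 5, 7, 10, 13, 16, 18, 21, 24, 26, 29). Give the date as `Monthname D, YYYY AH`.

Julian Day Number of the source date = 2640177.
Converting JDN 2640177 to the tabular Islamic calendar gives 14 Muharram 1953 AH.

Muharram 14, 1953 AH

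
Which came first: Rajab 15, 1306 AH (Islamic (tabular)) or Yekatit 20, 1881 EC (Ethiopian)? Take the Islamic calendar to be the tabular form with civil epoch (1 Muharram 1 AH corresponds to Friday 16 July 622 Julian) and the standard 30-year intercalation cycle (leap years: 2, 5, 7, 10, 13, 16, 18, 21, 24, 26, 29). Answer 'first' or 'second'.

The two dates have Julian Day Numbers 2411079 and 2411060 respectively.
Since 2411060 < 2411079, the second date comes first.

second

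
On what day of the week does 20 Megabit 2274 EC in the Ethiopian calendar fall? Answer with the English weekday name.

This is JDN 2554633 (31 March 2282 Gregorian).
Since JDN mod 7 = 4 (0 = Monday), the day is Friday.

Friday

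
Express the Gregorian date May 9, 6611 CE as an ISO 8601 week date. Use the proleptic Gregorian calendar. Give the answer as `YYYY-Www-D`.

6611-W19-4

The weekday is Thursday (ISO weekday 4).
That Thursday belongs to ISO week 19 of ISO year 6611.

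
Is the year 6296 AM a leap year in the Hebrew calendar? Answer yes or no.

no

Hebrew year 6296 is year 7 of its 19-year Metonic cycle; leap years are at positions 3, 6, 8, 11, 14, 17, 19, so it is a common year (12 months).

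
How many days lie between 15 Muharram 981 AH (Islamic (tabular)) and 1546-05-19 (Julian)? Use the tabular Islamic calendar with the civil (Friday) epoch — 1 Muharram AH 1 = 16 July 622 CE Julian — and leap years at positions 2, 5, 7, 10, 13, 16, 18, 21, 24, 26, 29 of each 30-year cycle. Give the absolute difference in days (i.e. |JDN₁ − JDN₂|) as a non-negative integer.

9860

JDN of the first date = 2295733.
JDN of the second date = 2285873.
|2285873 − 2295733| = 9860.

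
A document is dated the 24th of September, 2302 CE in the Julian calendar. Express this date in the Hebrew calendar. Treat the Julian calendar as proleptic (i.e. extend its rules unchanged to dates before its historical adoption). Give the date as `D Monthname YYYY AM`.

Both dates share Julian Day Number 2562130; in the Hebrew calendar that is 16 Tishrei 6063 AM.

16 Tishrei 6063 AM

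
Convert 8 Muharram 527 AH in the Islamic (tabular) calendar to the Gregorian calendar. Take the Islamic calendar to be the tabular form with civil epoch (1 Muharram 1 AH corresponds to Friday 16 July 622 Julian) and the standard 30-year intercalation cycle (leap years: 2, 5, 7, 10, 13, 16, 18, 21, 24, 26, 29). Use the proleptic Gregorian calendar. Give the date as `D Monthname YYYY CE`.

Both dates share Julian Day Number 2134844; in the Gregorian calendar that is 26 November 1132 CE.

26 November 1132 CE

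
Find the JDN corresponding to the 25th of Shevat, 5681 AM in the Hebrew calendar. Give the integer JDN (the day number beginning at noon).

In the Gregorian calendar the same day is 3 February 1921.
JDN 2451545 is 1 January 2000 CE (Gregorian); the target day is −28821 days from there, so JDN = 2422724.

2422724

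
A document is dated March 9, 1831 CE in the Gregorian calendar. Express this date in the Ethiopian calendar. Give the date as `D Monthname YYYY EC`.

Both dates share Julian Day Number 2389886; in the Ethiopian calendar that is 1 Megabit 1823 EC.

1 Megabit 1823 EC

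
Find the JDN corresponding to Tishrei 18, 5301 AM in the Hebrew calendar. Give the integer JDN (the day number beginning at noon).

Equivalently 29 September 1540 (proleptic Gregorian).
JDN 2400001 is 17 November 1858 CE (Gregorian), MJD 0; the target day is −116196 days from there, so JDN = 2283805.

2283805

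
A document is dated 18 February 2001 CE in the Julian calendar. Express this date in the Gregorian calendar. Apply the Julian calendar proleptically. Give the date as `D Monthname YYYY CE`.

3 March 2001 CE

The Julian–Gregorian offset here is 13 days (Julian trailing).
18 February 2001 Julian + 13 days → 3 March 2001 Gregorian.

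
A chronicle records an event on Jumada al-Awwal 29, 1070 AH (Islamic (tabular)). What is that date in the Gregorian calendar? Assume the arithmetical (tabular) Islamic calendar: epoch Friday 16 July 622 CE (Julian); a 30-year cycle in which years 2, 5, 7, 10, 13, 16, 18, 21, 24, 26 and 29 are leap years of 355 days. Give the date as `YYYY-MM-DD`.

Both dates share Julian Day Number 2327404; in the Gregorian calendar that is 11 February 1660 CE.

1660-02-11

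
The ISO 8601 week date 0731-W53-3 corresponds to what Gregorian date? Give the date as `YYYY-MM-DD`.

ISO week 1 of 731 is the week containing the first Thursday of 731.
Week 53, day 3 (Wednesday) lands on 0731-12-30.

0731-12-30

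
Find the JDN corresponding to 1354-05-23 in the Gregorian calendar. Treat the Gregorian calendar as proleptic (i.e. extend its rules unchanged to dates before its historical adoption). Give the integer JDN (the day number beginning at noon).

JDN 2451545 is 1 January 2000 CE (Gregorian); the target day is −235804 days from there, so JDN = 2215741.

2215741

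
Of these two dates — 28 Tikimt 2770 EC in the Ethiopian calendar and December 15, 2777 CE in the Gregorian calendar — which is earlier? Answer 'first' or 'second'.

first

Converting both to JDN: 2735655 vs 2735687; the smaller is the first.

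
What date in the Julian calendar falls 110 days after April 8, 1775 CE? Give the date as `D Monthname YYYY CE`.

27 July 1775 CE

Counting 110 days forward from JDN 2369474 reaches JDN 2369584, which is 27 July 1775 CE.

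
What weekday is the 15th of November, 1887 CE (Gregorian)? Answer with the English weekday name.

Tuesday

Since JDN mod 7 = 1 (0 = Monday), the day is Tuesday.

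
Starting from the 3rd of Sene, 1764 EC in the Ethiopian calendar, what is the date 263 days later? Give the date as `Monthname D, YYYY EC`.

The starting date is JDN 2368429; 2368429 + 263 = 2368692.
JDN 2368692 corresponds to Yekatit 21, 1765 EC.

Yekatit 21, 1765 EC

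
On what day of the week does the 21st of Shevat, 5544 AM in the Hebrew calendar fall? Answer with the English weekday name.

Friday

This is JDN 2372696 (13 February 1784 Gregorian).
2372696 ≡ 4 (mod 7); counting from Monday = 0 gives Friday.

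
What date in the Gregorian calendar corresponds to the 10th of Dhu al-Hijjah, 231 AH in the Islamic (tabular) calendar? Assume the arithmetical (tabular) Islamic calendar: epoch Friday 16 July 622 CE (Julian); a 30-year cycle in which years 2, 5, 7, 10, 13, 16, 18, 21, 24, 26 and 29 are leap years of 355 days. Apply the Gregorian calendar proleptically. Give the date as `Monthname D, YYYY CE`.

August 11, 846 CE

Julian Day Number of the source date = 2030278.
Converting JDN 2030278 to the Gregorian calendar gives 11 August 846 CE.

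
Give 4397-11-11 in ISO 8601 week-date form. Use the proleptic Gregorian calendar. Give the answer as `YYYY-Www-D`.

The weekday is Tuesday (ISO weekday 2).
That Tuesday belongs to ISO week 46 of ISO year 4397.

4397-W46-2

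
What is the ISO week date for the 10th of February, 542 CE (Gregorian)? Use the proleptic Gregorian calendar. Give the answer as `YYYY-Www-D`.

The weekday is Saturday (ISO weekday 6).
That Saturday belongs to ISO week 6 of ISO year 542.

0542-W06-6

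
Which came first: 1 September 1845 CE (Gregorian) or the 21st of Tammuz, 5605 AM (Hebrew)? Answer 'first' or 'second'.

Converting both to JDN: 2395176 vs 2395139; the smaller is the second.

second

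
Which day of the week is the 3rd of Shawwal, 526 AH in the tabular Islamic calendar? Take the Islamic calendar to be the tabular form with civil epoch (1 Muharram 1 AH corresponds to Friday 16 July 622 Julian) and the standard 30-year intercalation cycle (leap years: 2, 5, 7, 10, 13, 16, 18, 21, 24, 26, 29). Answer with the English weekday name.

In the proleptic Gregorian calendar this is 24 August 1132 (JDN 2134750).
2134750 ≡ 2 (mod 7); counting from Monday = 0 gives Wednesday.

Wednesday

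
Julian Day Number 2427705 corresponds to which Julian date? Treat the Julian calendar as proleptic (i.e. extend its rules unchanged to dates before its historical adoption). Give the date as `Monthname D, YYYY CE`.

September 11, 1934 CE

The Gregorian equivalent of JDN 2427705 is 24 September 1934.
In the Julian calendar that day is September 11, 1934 CE.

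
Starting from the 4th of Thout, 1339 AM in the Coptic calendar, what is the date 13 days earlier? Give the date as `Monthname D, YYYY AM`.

Mesori 26, 1338 AM

Counting 13 days back from JDN 2313737 reaches JDN 2313724, which is Mesori 26, 1338 AM.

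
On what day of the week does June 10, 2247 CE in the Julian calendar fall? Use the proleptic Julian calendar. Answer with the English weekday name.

Friday

In the Gregorian calendar this is 25 June 2247 (JDN 2541935).
Since JDN mod 7 = 4 (0 = Monday), the day is Friday.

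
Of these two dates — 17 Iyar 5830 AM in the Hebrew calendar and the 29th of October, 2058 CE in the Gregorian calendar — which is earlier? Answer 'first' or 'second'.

second

Converting both to JDN: 2477230 vs 2473031; the smaller is the second.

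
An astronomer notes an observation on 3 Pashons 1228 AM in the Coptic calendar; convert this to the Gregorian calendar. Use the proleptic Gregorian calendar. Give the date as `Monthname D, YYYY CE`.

Julian Day Number of the source date = 2273434.
Converting JDN 2273434 to the Gregorian calendar gives 8 May 1512 CE.

May 8, 1512 CE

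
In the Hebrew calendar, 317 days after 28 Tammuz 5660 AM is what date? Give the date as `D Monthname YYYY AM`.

20 Sivan 5661 AM

The starting date is JDN 2415226; 2415226 + 317 = 2415543.
JDN 2415543 corresponds to 20 Sivan 5661 AM.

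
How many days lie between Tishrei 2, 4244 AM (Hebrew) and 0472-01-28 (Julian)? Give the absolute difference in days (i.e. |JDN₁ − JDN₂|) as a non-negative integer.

JDN of the first date = 1897736.
JDN of the second date = 1893483.
|1893483 − 1897736| = 4253.

4253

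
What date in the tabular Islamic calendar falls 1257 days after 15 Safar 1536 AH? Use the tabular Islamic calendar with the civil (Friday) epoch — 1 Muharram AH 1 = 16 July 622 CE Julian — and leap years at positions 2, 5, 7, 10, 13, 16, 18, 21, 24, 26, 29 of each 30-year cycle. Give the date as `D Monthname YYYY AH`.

Counting 1257 days forward from JDN 2492437 reaches JDN 2493694, which is 3 Ramadan 1539 AH.

3 Ramadan 1539 AH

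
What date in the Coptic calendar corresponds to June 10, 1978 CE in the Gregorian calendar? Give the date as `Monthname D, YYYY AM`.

Paoni 3, 1694 AM

Both dates share Julian Day Number 2443670; in the Coptic calendar that is 3 Paoni 1694 AM.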